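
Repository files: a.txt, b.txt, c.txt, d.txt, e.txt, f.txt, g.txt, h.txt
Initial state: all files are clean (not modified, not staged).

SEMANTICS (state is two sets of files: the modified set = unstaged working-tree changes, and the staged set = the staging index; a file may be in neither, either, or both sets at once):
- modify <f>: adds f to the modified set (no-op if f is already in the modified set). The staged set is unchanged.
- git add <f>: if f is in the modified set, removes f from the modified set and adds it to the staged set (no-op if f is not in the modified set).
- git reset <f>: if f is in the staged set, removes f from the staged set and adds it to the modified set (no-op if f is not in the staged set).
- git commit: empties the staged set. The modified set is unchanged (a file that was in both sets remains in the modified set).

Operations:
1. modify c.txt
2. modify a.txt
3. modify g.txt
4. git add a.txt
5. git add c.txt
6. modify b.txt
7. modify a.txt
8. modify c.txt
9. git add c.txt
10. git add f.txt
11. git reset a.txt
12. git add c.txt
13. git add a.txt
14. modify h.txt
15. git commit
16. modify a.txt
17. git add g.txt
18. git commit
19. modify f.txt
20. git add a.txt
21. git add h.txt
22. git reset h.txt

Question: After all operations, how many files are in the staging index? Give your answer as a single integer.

Answer: 1

Derivation:
After op 1 (modify c.txt): modified={c.txt} staged={none}
After op 2 (modify a.txt): modified={a.txt, c.txt} staged={none}
After op 3 (modify g.txt): modified={a.txt, c.txt, g.txt} staged={none}
After op 4 (git add a.txt): modified={c.txt, g.txt} staged={a.txt}
After op 5 (git add c.txt): modified={g.txt} staged={a.txt, c.txt}
After op 6 (modify b.txt): modified={b.txt, g.txt} staged={a.txt, c.txt}
After op 7 (modify a.txt): modified={a.txt, b.txt, g.txt} staged={a.txt, c.txt}
After op 8 (modify c.txt): modified={a.txt, b.txt, c.txt, g.txt} staged={a.txt, c.txt}
After op 9 (git add c.txt): modified={a.txt, b.txt, g.txt} staged={a.txt, c.txt}
After op 10 (git add f.txt): modified={a.txt, b.txt, g.txt} staged={a.txt, c.txt}
After op 11 (git reset a.txt): modified={a.txt, b.txt, g.txt} staged={c.txt}
After op 12 (git add c.txt): modified={a.txt, b.txt, g.txt} staged={c.txt}
After op 13 (git add a.txt): modified={b.txt, g.txt} staged={a.txt, c.txt}
After op 14 (modify h.txt): modified={b.txt, g.txt, h.txt} staged={a.txt, c.txt}
After op 15 (git commit): modified={b.txt, g.txt, h.txt} staged={none}
After op 16 (modify a.txt): modified={a.txt, b.txt, g.txt, h.txt} staged={none}
After op 17 (git add g.txt): modified={a.txt, b.txt, h.txt} staged={g.txt}
After op 18 (git commit): modified={a.txt, b.txt, h.txt} staged={none}
After op 19 (modify f.txt): modified={a.txt, b.txt, f.txt, h.txt} staged={none}
After op 20 (git add a.txt): modified={b.txt, f.txt, h.txt} staged={a.txt}
After op 21 (git add h.txt): modified={b.txt, f.txt} staged={a.txt, h.txt}
After op 22 (git reset h.txt): modified={b.txt, f.txt, h.txt} staged={a.txt}
Final staged set: {a.txt} -> count=1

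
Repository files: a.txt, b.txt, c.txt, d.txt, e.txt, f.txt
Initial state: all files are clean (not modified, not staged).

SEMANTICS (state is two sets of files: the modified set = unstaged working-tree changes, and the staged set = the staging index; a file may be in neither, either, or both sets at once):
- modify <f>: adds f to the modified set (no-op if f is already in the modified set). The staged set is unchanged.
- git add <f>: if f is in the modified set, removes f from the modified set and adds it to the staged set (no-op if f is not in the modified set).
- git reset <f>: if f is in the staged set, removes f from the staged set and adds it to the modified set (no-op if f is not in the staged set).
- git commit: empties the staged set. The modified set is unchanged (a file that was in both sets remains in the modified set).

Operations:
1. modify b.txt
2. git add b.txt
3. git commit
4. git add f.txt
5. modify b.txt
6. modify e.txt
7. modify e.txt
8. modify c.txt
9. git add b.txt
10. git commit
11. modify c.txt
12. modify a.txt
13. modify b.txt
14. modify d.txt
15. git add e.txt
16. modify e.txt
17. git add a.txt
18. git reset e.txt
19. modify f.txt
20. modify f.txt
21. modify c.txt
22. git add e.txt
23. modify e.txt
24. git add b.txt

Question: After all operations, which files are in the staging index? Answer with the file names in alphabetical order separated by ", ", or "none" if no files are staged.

Answer: a.txt, b.txt, e.txt

Derivation:
After op 1 (modify b.txt): modified={b.txt} staged={none}
After op 2 (git add b.txt): modified={none} staged={b.txt}
After op 3 (git commit): modified={none} staged={none}
After op 4 (git add f.txt): modified={none} staged={none}
After op 5 (modify b.txt): modified={b.txt} staged={none}
After op 6 (modify e.txt): modified={b.txt, e.txt} staged={none}
After op 7 (modify e.txt): modified={b.txt, e.txt} staged={none}
After op 8 (modify c.txt): modified={b.txt, c.txt, e.txt} staged={none}
After op 9 (git add b.txt): modified={c.txt, e.txt} staged={b.txt}
After op 10 (git commit): modified={c.txt, e.txt} staged={none}
After op 11 (modify c.txt): modified={c.txt, e.txt} staged={none}
After op 12 (modify a.txt): modified={a.txt, c.txt, e.txt} staged={none}
After op 13 (modify b.txt): modified={a.txt, b.txt, c.txt, e.txt} staged={none}
After op 14 (modify d.txt): modified={a.txt, b.txt, c.txt, d.txt, e.txt} staged={none}
After op 15 (git add e.txt): modified={a.txt, b.txt, c.txt, d.txt} staged={e.txt}
After op 16 (modify e.txt): modified={a.txt, b.txt, c.txt, d.txt, e.txt} staged={e.txt}
After op 17 (git add a.txt): modified={b.txt, c.txt, d.txt, e.txt} staged={a.txt, e.txt}
After op 18 (git reset e.txt): modified={b.txt, c.txt, d.txt, e.txt} staged={a.txt}
After op 19 (modify f.txt): modified={b.txt, c.txt, d.txt, e.txt, f.txt} staged={a.txt}
After op 20 (modify f.txt): modified={b.txt, c.txt, d.txt, e.txt, f.txt} staged={a.txt}
After op 21 (modify c.txt): modified={b.txt, c.txt, d.txt, e.txt, f.txt} staged={a.txt}
After op 22 (git add e.txt): modified={b.txt, c.txt, d.txt, f.txt} staged={a.txt, e.txt}
After op 23 (modify e.txt): modified={b.txt, c.txt, d.txt, e.txt, f.txt} staged={a.txt, e.txt}
After op 24 (git add b.txt): modified={c.txt, d.txt, e.txt, f.txt} staged={a.txt, b.txt, e.txt}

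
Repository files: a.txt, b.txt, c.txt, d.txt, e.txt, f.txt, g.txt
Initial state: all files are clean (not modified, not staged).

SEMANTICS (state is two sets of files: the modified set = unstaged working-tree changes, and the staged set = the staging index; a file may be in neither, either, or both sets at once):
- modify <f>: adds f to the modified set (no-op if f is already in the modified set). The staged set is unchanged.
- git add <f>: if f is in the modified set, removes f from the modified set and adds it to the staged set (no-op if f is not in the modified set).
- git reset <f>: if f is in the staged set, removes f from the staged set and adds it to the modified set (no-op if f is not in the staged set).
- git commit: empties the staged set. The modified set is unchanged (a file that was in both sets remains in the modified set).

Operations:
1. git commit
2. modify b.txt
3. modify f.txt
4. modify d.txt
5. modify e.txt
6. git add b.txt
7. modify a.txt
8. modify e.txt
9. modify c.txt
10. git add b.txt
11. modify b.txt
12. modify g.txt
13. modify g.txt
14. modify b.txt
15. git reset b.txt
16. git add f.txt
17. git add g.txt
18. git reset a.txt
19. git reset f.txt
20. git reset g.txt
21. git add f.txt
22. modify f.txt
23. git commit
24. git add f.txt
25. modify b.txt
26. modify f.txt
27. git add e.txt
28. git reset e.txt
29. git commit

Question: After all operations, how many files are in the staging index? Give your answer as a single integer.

Answer: 0

Derivation:
After op 1 (git commit): modified={none} staged={none}
After op 2 (modify b.txt): modified={b.txt} staged={none}
After op 3 (modify f.txt): modified={b.txt, f.txt} staged={none}
After op 4 (modify d.txt): modified={b.txt, d.txt, f.txt} staged={none}
After op 5 (modify e.txt): modified={b.txt, d.txt, e.txt, f.txt} staged={none}
After op 6 (git add b.txt): modified={d.txt, e.txt, f.txt} staged={b.txt}
After op 7 (modify a.txt): modified={a.txt, d.txt, e.txt, f.txt} staged={b.txt}
After op 8 (modify e.txt): modified={a.txt, d.txt, e.txt, f.txt} staged={b.txt}
After op 9 (modify c.txt): modified={a.txt, c.txt, d.txt, e.txt, f.txt} staged={b.txt}
After op 10 (git add b.txt): modified={a.txt, c.txt, d.txt, e.txt, f.txt} staged={b.txt}
After op 11 (modify b.txt): modified={a.txt, b.txt, c.txt, d.txt, e.txt, f.txt} staged={b.txt}
After op 12 (modify g.txt): modified={a.txt, b.txt, c.txt, d.txt, e.txt, f.txt, g.txt} staged={b.txt}
After op 13 (modify g.txt): modified={a.txt, b.txt, c.txt, d.txt, e.txt, f.txt, g.txt} staged={b.txt}
After op 14 (modify b.txt): modified={a.txt, b.txt, c.txt, d.txt, e.txt, f.txt, g.txt} staged={b.txt}
After op 15 (git reset b.txt): modified={a.txt, b.txt, c.txt, d.txt, e.txt, f.txt, g.txt} staged={none}
After op 16 (git add f.txt): modified={a.txt, b.txt, c.txt, d.txt, e.txt, g.txt} staged={f.txt}
After op 17 (git add g.txt): modified={a.txt, b.txt, c.txt, d.txt, e.txt} staged={f.txt, g.txt}
After op 18 (git reset a.txt): modified={a.txt, b.txt, c.txt, d.txt, e.txt} staged={f.txt, g.txt}
After op 19 (git reset f.txt): modified={a.txt, b.txt, c.txt, d.txt, e.txt, f.txt} staged={g.txt}
After op 20 (git reset g.txt): modified={a.txt, b.txt, c.txt, d.txt, e.txt, f.txt, g.txt} staged={none}
After op 21 (git add f.txt): modified={a.txt, b.txt, c.txt, d.txt, e.txt, g.txt} staged={f.txt}
After op 22 (modify f.txt): modified={a.txt, b.txt, c.txt, d.txt, e.txt, f.txt, g.txt} staged={f.txt}
After op 23 (git commit): modified={a.txt, b.txt, c.txt, d.txt, e.txt, f.txt, g.txt} staged={none}
After op 24 (git add f.txt): modified={a.txt, b.txt, c.txt, d.txt, e.txt, g.txt} staged={f.txt}
After op 25 (modify b.txt): modified={a.txt, b.txt, c.txt, d.txt, e.txt, g.txt} staged={f.txt}
After op 26 (modify f.txt): modified={a.txt, b.txt, c.txt, d.txt, e.txt, f.txt, g.txt} staged={f.txt}
After op 27 (git add e.txt): modified={a.txt, b.txt, c.txt, d.txt, f.txt, g.txt} staged={e.txt, f.txt}
After op 28 (git reset e.txt): modified={a.txt, b.txt, c.txt, d.txt, e.txt, f.txt, g.txt} staged={f.txt}
After op 29 (git commit): modified={a.txt, b.txt, c.txt, d.txt, e.txt, f.txt, g.txt} staged={none}
Final staged set: {none} -> count=0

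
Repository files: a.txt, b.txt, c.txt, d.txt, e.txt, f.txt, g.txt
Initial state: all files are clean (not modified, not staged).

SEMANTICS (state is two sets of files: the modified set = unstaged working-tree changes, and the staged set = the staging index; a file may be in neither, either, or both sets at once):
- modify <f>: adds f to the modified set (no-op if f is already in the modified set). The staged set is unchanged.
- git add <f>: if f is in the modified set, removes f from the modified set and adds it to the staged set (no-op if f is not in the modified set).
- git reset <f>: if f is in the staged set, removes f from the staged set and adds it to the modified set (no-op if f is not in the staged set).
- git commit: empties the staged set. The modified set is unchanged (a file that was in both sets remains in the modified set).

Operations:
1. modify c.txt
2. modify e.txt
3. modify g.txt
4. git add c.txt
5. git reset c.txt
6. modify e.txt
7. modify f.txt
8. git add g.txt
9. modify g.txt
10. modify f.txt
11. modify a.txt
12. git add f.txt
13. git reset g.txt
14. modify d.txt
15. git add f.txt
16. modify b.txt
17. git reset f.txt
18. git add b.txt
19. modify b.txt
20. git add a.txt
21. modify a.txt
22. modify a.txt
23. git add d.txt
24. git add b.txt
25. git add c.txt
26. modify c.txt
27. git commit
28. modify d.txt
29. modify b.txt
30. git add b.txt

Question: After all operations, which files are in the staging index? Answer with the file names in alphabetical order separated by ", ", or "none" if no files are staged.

Answer: b.txt

Derivation:
After op 1 (modify c.txt): modified={c.txt} staged={none}
After op 2 (modify e.txt): modified={c.txt, e.txt} staged={none}
After op 3 (modify g.txt): modified={c.txt, e.txt, g.txt} staged={none}
After op 4 (git add c.txt): modified={e.txt, g.txt} staged={c.txt}
After op 5 (git reset c.txt): modified={c.txt, e.txt, g.txt} staged={none}
After op 6 (modify e.txt): modified={c.txt, e.txt, g.txt} staged={none}
After op 7 (modify f.txt): modified={c.txt, e.txt, f.txt, g.txt} staged={none}
After op 8 (git add g.txt): modified={c.txt, e.txt, f.txt} staged={g.txt}
After op 9 (modify g.txt): modified={c.txt, e.txt, f.txt, g.txt} staged={g.txt}
After op 10 (modify f.txt): modified={c.txt, e.txt, f.txt, g.txt} staged={g.txt}
After op 11 (modify a.txt): modified={a.txt, c.txt, e.txt, f.txt, g.txt} staged={g.txt}
After op 12 (git add f.txt): modified={a.txt, c.txt, e.txt, g.txt} staged={f.txt, g.txt}
After op 13 (git reset g.txt): modified={a.txt, c.txt, e.txt, g.txt} staged={f.txt}
After op 14 (modify d.txt): modified={a.txt, c.txt, d.txt, e.txt, g.txt} staged={f.txt}
After op 15 (git add f.txt): modified={a.txt, c.txt, d.txt, e.txt, g.txt} staged={f.txt}
After op 16 (modify b.txt): modified={a.txt, b.txt, c.txt, d.txt, e.txt, g.txt} staged={f.txt}
After op 17 (git reset f.txt): modified={a.txt, b.txt, c.txt, d.txt, e.txt, f.txt, g.txt} staged={none}
After op 18 (git add b.txt): modified={a.txt, c.txt, d.txt, e.txt, f.txt, g.txt} staged={b.txt}
After op 19 (modify b.txt): modified={a.txt, b.txt, c.txt, d.txt, e.txt, f.txt, g.txt} staged={b.txt}
After op 20 (git add a.txt): modified={b.txt, c.txt, d.txt, e.txt, f.txt, g.txt} staged={a.txt, b.txt}
After op 21 (modify a.txt): modified={a.txt, b.txt, c.txt, d.txt, e.txt, f.txt, g.txt} staged={a.txt, b.txt}
After op 22 (modify a.txt): modified={a.txt, b.txt, c.txt, d.txt, e.txt, f.txt, g.txt} staged={a.txt, b.txt}
After op 23 (git add d.txt): modified={a.txt, b.txt, c.txt, e.txt, f.txt, g.txt} staged={a.txt, b.txt, d.txt}
After op 24 (git add b.txt): modified={a.txt, c.txt, e.txt, f.txt, g.txt} staged={a.txt, b.txt, d.txt}
After op 25 (git add c.txt): modified={a.txt, e.txt, f.txt, g.txt} staged={a.txt, b.txt, c.txt, d.txt}
After op 26 (modify c.txt): modified={a.txt, c.txt, e.txt, f.txt, g.txt} staged={a.txt, b.txt, c.txt, d.txt}
After op 27 (git commit): modified={a.txt, c.txt, e.txt, f.txt, g.txt} staged={none}
After op 28 (modify d.txt): modified={a.txt, c.txt, d.txt, e.txt, f.txt, g.txt} staged={none}
After op 29 (modify b.txt): modified={a.txt, b.txt, c.txt, d.txt, e.txt, f.txt, g.txt} staged={none}
After op 30 (git add b.txt): modified={a.txt, c.txt, d.txt, e.txt, f.txt, g.txt} staged={b.txt}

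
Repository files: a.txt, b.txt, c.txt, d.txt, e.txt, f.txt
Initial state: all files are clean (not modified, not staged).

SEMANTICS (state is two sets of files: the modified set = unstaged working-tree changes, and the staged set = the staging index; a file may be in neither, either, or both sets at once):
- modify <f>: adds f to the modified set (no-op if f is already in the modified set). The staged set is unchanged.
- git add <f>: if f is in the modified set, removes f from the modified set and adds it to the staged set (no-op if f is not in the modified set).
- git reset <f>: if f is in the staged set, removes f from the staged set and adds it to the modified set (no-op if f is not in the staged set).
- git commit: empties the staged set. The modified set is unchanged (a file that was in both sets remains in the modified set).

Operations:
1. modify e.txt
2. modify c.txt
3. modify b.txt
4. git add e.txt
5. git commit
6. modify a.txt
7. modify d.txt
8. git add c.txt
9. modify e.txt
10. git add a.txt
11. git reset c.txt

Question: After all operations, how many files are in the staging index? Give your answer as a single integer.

After op 1 (modify e.txt): modified={e.txt} staged={none}
After op 2 (modify c.txt): modified={c.txt, e.txt} staged={none}
After op 3 (modify b.txt): modified={b.txt, c.txt, e.txt} staged={none}
After op 4 (git add e.txt): modified={b.txt, c.txt} staged={e.txt}
After op 5 (git commit): modified={b.txt, c.txt} staged={none}
After op 6 (modify a.txt): modified={a.txt, b.txt, c.txt} staged={none}
After op 7 (modify d.txt): modified={a.txt, b.txt, c.txt, d.txt} staged={none}
After op 8 (git add c.txt): modified={a.txt, b.txt, d.txt} staged={c.txt}
After op 9 (modify e.txt): modified={a.txt, b.txt, d.txt, e.txt} staged={c.txt}
After op 10 (git add a.txt): modified={b.txt, d.txt, e.txt} staged={a.txt, c.txt}
After op 11 (git reset c.txt): modified={b.txt, c.txt, d.txt, e.txt} staged={a.txt}
Final staged set: {a.txt} -> count=1

Answer: 1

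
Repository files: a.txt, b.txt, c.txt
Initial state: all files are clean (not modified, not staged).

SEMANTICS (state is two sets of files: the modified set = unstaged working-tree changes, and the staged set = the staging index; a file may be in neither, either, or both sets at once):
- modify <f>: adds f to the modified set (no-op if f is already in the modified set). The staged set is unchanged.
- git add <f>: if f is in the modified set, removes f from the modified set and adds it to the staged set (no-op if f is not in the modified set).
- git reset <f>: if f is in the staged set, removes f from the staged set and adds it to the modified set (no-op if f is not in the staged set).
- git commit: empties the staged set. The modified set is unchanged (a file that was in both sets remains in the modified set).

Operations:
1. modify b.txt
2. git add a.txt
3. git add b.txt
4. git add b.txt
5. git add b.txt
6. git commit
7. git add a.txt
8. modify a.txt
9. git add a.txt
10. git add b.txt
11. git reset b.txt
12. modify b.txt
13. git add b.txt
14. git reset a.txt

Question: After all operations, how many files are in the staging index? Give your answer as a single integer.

Answer: 1

Derivation:
After op 1 (modify b.txt): modified={b.txt} staged={none}
After op 2 (git add a.txt): modified={b.txt} staged={none}
After op 3 (git add b.txt): modified={none} staged={b.txt}
After op 4 (git add b.txt): modified={none} staged={b.txt}
After op 5 (git add b.txt): modified={none} staged={b.txt}
After op 6 (git commit): modified={none} staged={none}
After op 7 (git add a.txt): modified={none} staged={none}
After op 8 (modify a.txt): modified={a.txt} staged={none}
After op 9 (git add a.txt): modified={none} staged={a.txt}
After op 10 (git add b.txt): modified={none} staged={a.txt}
After op 11 (git reset b.txt): modified={none} staged={a.txt}
After op 12 (modify b.txt): modified={b.txt} staged={a.txt}
After op 13 (git add b.txt): modified={none} staged={a.txt, b.txt}
After op 14 (git reset a.txt): modified={a.txt} staged={b.txt}
Final staged set: {b.txt} -> count=1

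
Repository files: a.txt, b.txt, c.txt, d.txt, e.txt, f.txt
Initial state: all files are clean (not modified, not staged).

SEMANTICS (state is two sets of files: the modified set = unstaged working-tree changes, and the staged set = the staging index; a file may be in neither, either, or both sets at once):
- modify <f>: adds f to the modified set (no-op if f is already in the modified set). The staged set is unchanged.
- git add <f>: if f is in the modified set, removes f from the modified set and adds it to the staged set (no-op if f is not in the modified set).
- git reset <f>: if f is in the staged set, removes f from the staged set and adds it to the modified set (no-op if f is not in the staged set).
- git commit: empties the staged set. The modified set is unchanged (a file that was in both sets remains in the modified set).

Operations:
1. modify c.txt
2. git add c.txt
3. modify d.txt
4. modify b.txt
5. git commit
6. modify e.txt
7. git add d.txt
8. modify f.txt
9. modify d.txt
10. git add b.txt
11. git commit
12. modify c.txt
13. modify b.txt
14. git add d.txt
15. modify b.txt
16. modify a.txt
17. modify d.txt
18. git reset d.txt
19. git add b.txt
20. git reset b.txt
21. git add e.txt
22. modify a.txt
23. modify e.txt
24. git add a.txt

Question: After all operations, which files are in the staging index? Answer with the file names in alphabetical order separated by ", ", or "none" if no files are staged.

After op 1 (modify c.txt): modified={c.txt} staged={none}
After op 2 (git add c.txt): modified={none} staged={c.txt}
After op 3 (modify d.txt): modified={d.txt} staged={c.txt}
After op 4 (modify b.txt): modified={b.txt, d.txt} staged={c.txt}
After op 5 (git commit): modified={b.txt, d.txt} staged={none}
After op 6 (modify e.txt): modified={b.txt, d.txt, e.txt} staged={none}
After op 7 (git add d.txt): modified={b.txt, e.txt} staged={d.txt}
After op 8 (modify f.txt): modified={b.txt, e.txt, f.txt} staged={d.txt}
After op 9 (modify d.txt): modified={b.txt, d.txt, e.txt, f.txt} staged={d.txt}
After op 10 (git add b.txt): modified={d.txt, e.txt, f.txt} staged={b.txt, d.txt}
After op 11 (git commit): modified={d.txt, e.txt, f.txt} staged={none}
After op 12 (modify c.txt): modified={c.txt, d.txt, e.txt, f.txt} staged={none}
After op 13 (modify b.txt): modified={b.txt, c.txt, d.txt, e.txt, f.txt} staged={none}
After op 14 (git add d.txt): modified={b.txt, c.txt, e.txt, f.txt} staged={d.txt}
After op 15 (modify b.txt): modified={b.txt, c.txt, e.txt, f.txt} staged={d.txt}
After op 16 (modify a.txt): modified={a.txt, b.txt, c.txt, e.txt, f.txt} staged={d.txt}
After op 17 (modify d.txt): modified={a.txt, b.txt, c.txt, d.txt, e.txt, f.txt} staged={d.txt}
After op 18 (git reset d.txt): modified={a.txt, b.txt, c.txt, d.txt, e.txt, f.txt} staged={none}
After op 19 (git add b.txt): modified={a.txt, c.txt, d.txt, e.txt, f.txt} staged={b.txt}
After op 20 (git reset b.txt): modified={a.txt, b.txt, c.txt, d.txt, e.txt, f.txt} staged={none}
After op 21 (git add e.txt): modified={a.txt, b.txt, c.txt, d.txt, f.txt} staged={e.txt}
After op 22 (modify a.txt): modified={a.txt, b.txt, c.txt, d.txt, f.txt} staged={e.txt}
After op 23 (modify e.txt): modified={a.txt, b.txt, c.txt, d.txt, e.txt, f.txt} staged={e.txt}
After op 24 (git add a.txt): modified={b.txt, c.txt, d.txt, e.txt, f.txt} staged={a.txt, e.txt}

Answer: a.txt, e.txt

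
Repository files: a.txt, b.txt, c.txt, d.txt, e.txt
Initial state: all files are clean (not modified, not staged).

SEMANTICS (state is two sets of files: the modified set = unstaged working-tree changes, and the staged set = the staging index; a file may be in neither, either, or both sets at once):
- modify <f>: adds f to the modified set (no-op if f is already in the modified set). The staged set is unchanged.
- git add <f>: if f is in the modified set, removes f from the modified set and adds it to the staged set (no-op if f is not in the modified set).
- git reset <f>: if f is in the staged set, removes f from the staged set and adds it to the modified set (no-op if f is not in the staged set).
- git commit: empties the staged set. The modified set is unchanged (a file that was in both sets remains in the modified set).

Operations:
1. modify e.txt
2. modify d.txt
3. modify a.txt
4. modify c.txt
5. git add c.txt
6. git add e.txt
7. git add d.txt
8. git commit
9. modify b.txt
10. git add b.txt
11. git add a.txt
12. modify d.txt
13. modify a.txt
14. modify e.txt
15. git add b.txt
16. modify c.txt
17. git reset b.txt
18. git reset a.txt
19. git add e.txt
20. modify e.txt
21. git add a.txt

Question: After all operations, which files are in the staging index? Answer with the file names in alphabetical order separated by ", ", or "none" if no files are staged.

Answer: a.txt, e.txt

Derivation:
After op 1 (modify e.txt): modified={e.txt} staged={none}
After op 2 (modify d.txt): modified={d.txt, e.txt} staged={none}
After op 3 (modify a.txt): modified={a.txt, d.txt, e.txt} staged={none}
After op 4 (modify c.txt): modified={a.txt, c.txt, d.txt, e.txt} staged={none}
After op 5 (git add c.txt): modified={a.txt, d.txt, e.txt} staged={c.txt}
After op 6 (git add e.txt): modified={a.txt, d.txt} staged={c.txt, e.txt}
After op 7 (git add d.txt): modified={a.txt} staged={c.txt, d.txt, e.txt}
After op 8 (git commit): modified={a.txt} staged={none}
After op 9 (modify b.txt): modified={a.txt, b.txt} staged={none}
After op 10 (git add b.txt): modified={a.txt} staged={b.txt}
After op 11 (git add a.txt): modified={none} staged={a.txt, b.txt}
After op 12 (modify d.txt): modified={d.txt} staged={a.txt, b.txt}
After op 13 (modify a.txt): modified={a.txt, d.txt} staged={a.txt, b.txt}
After op 14 (modify e.txt): modified={a.txt, d.txt, e.txt} staged={a.txt, b.txt}
After op 15 (git add b.txt): modified={a.txt, d.txt, e.txt} staged={a.txt, b.txt}
After op 16 (modify c.txt): modified={a.txt, c.txt, d.txt, e.txt} staged={a.txt, b.txt}
After op 17 (git reset b.txt): modified={a.txt, b.txt, c.txt, d.txt, e.txt} staged={a.txt}
After op 18 (git reset a.txt): modified={a.txt, b.txt, c.txt, d.txt, e.txt} staged={none}
After op 19 (git add e.txt): modified={a.txt, b.txt, c.txt, d.txt} staged={e.txt}
After op 20 (modify e.txt): modified={a.txt, b.txt, c.txt, d.txt, e.txt} staged={e.txt}
After op 21 (git add a.txt): modified={b.txt, c.txt, d.txt, e.txt} staged={a.txt, e.txt}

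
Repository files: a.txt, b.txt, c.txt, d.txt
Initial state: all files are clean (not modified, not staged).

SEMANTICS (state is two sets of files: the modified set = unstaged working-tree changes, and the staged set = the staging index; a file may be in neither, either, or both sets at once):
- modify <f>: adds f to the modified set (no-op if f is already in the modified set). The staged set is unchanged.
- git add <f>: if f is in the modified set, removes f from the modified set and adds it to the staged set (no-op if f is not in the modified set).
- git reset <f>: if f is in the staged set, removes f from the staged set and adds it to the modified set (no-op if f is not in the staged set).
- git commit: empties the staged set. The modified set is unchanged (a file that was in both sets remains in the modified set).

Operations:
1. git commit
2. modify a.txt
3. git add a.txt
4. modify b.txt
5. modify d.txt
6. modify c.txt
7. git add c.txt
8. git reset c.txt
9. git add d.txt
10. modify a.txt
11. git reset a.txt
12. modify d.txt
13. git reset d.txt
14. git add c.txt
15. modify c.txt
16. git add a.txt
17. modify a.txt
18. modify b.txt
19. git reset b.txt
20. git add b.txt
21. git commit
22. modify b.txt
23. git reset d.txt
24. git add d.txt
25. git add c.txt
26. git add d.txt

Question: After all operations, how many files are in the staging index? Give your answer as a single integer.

After op 1 (git commit): modified={none} staged={none}
After op 2 (modify a.txt): modified={a.txt} staged={none}
After op 3 (git add a.txt): modified={none} staged={a.txt}
After op 4 (modify b.txt): modified={b.txt} staged={a.txt}
After op 5 (modify d.txt): modified={b.txt, d.txt} staged={a.txt}
After op 6 (modify c.txt): modified={b.txt, c.txt, d.txt} staged={a.txt}
After op 7 (git add c.txt): modified={b.txt, d.txt} staged={a.txt, c.txt}
After op 8 (git reset c.txt): modified={b.txt, c.txt, d.txt} staged={a.txt}
After op 9 (git add d.txt): modified={b.txt, c.txt} staged={a.txt, d.txt}
After op 10 (modify a.txt): modified={a.txt, b.txt, c.txt} staged={a.txt, d.txt}
After op 11 (git reset a.txt): modified={a.txt, b.txt, c.txt} staged={d.txt}
After op 12 (modify d.txt): modified={a.txt, b.txt, c.txt, d.txt} staged={d.txt}
After op 13 (git reset d.txt): modified={a.txt, b.txt, c.txt, d.txt} staged={none}
After op 14 (git add c.txt): modified={a.txt, b.txt, d.txt} staged={c.txt}
After op 15 (modify c.txt): modified={a.txt, b.txt, c.txt, d.txt} staged={c.txt}
After op 16 (git add a.txt): modified={b.txt, c.txt, d.txt} staged={a.txt, c.txt}
After op 17 (modify a.txt): modified={a.txt, b.txt, c.txt, d.txt} staged={a.txt, c.txt}
After op 18 (modify b.txt): modified={a.txt, b.txt, c.txt, d.txt} staged={a.txt, c.txt}
After op 19 (git reset b.txt): modified={a.txt, b.txt, c.txt, d.txt} staged={a.txt, c.txt}
After op 20 (git add b.txt): modified={a.txt, c.txt, d.txt} staged={a.txt, b.txt, c.txt}
After op 21 (git commit): modified={a.txt, c.txt, d.txt} staged={none}
After op 22 (modify b.txt): modified={a.txt, b.txt, c.txt, d.txt} staged={none}
After op 23 (git reset d.txt): modified={a.txt, b.txt, c.txt, d.txt} staged={none}
After op 24 (git add d.txt): modified={a.txt, b.txt, c.txt} staged={d.txt}
After op 25 (git add c.txt): modified={a.txt, b.txt} staged={c.txt, d.txt}
After op 26 (git add d.txt): modified={a.txt, b.txt} staged={c.txt, d.txt}
Final staged set: {c.txt, d.txt} -> count=2

Answer: 2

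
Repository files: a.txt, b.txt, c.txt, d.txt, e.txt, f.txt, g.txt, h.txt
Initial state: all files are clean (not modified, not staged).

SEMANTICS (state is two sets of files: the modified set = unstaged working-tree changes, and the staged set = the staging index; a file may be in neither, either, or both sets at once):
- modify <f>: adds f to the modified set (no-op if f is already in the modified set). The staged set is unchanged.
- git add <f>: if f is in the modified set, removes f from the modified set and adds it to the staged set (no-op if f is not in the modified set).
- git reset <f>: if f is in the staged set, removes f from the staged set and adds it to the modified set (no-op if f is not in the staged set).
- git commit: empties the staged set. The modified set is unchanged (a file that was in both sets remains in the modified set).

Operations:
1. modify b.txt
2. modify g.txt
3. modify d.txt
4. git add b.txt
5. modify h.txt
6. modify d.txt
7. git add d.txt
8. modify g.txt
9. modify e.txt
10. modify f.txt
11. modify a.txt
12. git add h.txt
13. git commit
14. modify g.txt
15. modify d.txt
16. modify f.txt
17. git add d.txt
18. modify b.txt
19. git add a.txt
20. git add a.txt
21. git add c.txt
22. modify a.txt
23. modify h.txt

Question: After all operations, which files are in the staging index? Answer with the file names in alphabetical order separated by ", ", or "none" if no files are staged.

After op 1 (modify b.txt): modified={b.txt} staged={none}
After op 2 (modify g.txt): modified={b.txt, g.txt} staged={none}
After op 3 (modify d.txt): modified={b.txt, d.txt, g.txt} staged={none}
After op 4 (git add b.txt): modified={d.txt, g.txt} staged={b.txt}
After op 5 (modify h.txt): modified={d.txt, g.txt, h.txt} staged={b.txt}
After op 6 (modify d.txt): modified={d.txt, g.txt, h.txt} staged={b.txt}
After op 7 (git add d.txt): modified={g.txt, h.txt} staged={b.txt, d.txt}
After op 8 (modify g.txt): modified={g.txt, h.txt} staged={b.txt, d.txt}
After op 9 (modify e.txt): modified={e.txt, g.txt, h.txt} staged={b.txt, d.txt}
After op 10 (modify f.txt): modified={e.txt, f.txt, g.txt, h.txt} staged={b.txt, d.txt}
After op 11 (modify a.txt): modified={a.txt, e.txt, f.txt, g.txt, h.txt} staged={b.txt, d.txt}
After op 12 (git add h.txt): modified={a.txt, e.txt, f.txt, g.txt} staged={b.txt, d.txt, h.txt}
After op 13 (git commit): modified={a.txt, e.txt, f.txt, g.txt} staged={none}
After op 14 (modify g.txt): modified={a.txt, e.txt, f.txt, g.txt} staged={none}
After op 15 (modify d.txt): modified={a.txt, d.txt, e.txt, f.txt, g.txt} staged={none}
After op 16 (modify f.txt): modified={a.txt, d.txt, e.txt, f.txt, g.txt} staged={none}
After op 17 (git add d.txt): modified={a.txt, e.txt, f.txt, g.txt} staged={d.txt}
After op 18 (modify b.txt): modified={a.txt, b.txt, e.txt, f.txt, g.txt} staged={d.txt}
After op 19 (git add a.txt): modified={b.txt, e.txt, f.txt, g.txt} staged={a.txt, d.txt}
After op 20 (git add a.txt): modified={b.txt, e.txt, f.txt, g.txt} staged={a.txt, d.txt}
After op 21 (git add c.txt): modified={b.txt, e.txt, f.txt, g.txt} staged={a.txt, d.txt}
After op 22 (modify a.txt): modified={a.txt, b.txt, e.txt, f.txt, g.txt} staged={a.txt, d.txt}
After op 23 (modify h.txt): modified={a.txt, b.txt, e.txt, f.txt, g.txt, h.txt} staged={a.txt, d.txt}

Answer: a.txt, d.txt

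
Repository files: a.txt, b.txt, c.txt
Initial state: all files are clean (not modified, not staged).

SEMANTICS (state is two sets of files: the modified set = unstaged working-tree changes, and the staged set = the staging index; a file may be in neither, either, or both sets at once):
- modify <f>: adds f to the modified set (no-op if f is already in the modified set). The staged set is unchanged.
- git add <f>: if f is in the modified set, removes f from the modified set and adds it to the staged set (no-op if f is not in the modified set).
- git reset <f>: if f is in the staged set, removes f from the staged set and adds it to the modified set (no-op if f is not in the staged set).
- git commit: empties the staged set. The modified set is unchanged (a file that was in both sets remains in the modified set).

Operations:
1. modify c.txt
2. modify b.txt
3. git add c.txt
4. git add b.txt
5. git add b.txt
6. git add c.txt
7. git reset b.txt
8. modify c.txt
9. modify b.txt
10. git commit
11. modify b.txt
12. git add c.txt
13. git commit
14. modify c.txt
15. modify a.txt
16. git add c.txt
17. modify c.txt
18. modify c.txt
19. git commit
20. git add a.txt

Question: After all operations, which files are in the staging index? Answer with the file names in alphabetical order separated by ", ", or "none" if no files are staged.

Answer: a.txt

Derivation:
After op 1 (modify c.txt): modified={c.txt} staged={none}
After op 2 (modify b.txt): modified={b.txt, c.txt} staged={none}
After op 3 (git add c.txt): modified={b.txt} staged={c.txt}
After op 4 (git add b.txt): modified={none} staged={b.txt, c.txt}
After op 5 (git add b.txt): modified={none} staged={b.txt, c.txt}
After op 6 (git add c.txt): modified={none} staged={b.txt, c.txt}
After op 7 (git reset b.txt): modified={b.txt} staged={c.txt}
After op 8 (modify c.txt): modified={b.txt, c.txt} staged={c.txt}
After op 9 (modify b.txt): modified={b.txt, c.txt} staged={c.txt}
After op 10 (git commit): modified={b.txt, c.txt} staged={none}
After op 11 (modify b.txt): modified={b.txt, c.txt} staged={none}
After op 12 (git add c.txt): modified={b.txt} staged={c.txt}
After op 13 (git commit): modified={b.txt} staged={none}
After op 14 (modify c.txt): modified={b.txt, c.txt} staged={none}
After op 15 (modify a.txt): modified={a.txt, b.txt, c.txt} staged={none}
After op 16 (git add c.txt): modified={a.txt, b.txt} staged={c.txt}
After op 17 (modify c.txt): modified={a.txt, b.txt, c.txt} staged={c.txt}
After op 18 (modify c.txt): modified={a.txt, b.txt, c.txt} staged={c.txt}
After op 19 (git commit): modified={a.txt, b.txt, c.txt} staged={none}
After op 20 (git add a.txt): modified={b.txt, c.txt} staged={a.txt}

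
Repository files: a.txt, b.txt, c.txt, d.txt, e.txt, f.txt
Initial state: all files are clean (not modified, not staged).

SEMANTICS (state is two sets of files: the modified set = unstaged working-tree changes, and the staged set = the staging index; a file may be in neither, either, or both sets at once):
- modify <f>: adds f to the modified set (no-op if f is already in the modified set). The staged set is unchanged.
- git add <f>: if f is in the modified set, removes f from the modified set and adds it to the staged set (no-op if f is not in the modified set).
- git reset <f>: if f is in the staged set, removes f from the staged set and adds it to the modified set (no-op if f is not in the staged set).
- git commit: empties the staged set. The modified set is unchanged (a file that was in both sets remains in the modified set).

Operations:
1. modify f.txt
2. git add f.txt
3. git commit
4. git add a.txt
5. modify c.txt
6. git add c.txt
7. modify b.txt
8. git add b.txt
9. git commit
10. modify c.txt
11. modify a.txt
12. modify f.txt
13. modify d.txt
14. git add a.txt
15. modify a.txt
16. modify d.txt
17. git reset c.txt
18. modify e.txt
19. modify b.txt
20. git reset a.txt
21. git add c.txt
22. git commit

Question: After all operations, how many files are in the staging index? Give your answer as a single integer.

Answer: 0

Derivation:
After op 1 (modify f.txt): modified={f.txt} staged={none}
After op 2 (git add f.txt): modified={none} staged={f.txt}
After op 3 (git commit): modified={none} staged={none}
After op 4 (git add a.txt): modified={none} staged={none}
After op 5 (modify c.txt): modified={c.txt} staged={none}
After op 6 (git add c.txt): modified={none} staged={c.txt}
After op 7 (modify b.txt): modified={b.txt} staged={c.txt}
After op 8 (git add b.txt): modified={none} staged={b.txt, c.txt}
After op 9 (git commit): modified={none} staged={none}
After op 10 (modify c.txt): modified={c.txt} staged={none}
After op 11 (modify a.txt): modified={a.txt, c.txt} staged={none}
After op 12 (modify f.txt): modified={a.txt, c.txt, f.txt} staged={none}
After op 13 (modify d.txt): modified={a.txt, c.txt, d.txt, f.txt} staged={none}
After op 14 (git add a.txt): modified={c.txt, d.txt, f.txt} staged={a.txt}
After op 15 (modify a.txt): modified={a.txt, c.txt, d.txt, f.txt} staged={a.txt}
After op 16 (modify d.txt): modified={a.txt, c.txt, d.txt, f.txt} staged={a.txt}
After op 17 (git reset c.txt): modified={a.txt, c.txt, d.txt, f.txt} staged={a.txt}
After op 18 (modify e.txt): modified={a.txt, c.txt, d.txt, e.txt, f.txt} staged={a.txt}
After op 19 (modify b.txt): modified={a.txt, b.txt, c.txt, d.txt, e.txt, f.txt} staged={a.txt}
After op 20 (git reset a.txt): modified={a.txt, b.txt, c.txt, d.txt, e.txt, f.txt} staged={none}
After op 21 (git add c.txt): modified={a.txt, b.txt, d.txt, e.txt, f.txt} staged={c.txt}
After op 22 (git commit): modified={a.txt, b.txt, d.txt, e.txt, f.txt} staged={none}
Final staged set: {none} -> count=0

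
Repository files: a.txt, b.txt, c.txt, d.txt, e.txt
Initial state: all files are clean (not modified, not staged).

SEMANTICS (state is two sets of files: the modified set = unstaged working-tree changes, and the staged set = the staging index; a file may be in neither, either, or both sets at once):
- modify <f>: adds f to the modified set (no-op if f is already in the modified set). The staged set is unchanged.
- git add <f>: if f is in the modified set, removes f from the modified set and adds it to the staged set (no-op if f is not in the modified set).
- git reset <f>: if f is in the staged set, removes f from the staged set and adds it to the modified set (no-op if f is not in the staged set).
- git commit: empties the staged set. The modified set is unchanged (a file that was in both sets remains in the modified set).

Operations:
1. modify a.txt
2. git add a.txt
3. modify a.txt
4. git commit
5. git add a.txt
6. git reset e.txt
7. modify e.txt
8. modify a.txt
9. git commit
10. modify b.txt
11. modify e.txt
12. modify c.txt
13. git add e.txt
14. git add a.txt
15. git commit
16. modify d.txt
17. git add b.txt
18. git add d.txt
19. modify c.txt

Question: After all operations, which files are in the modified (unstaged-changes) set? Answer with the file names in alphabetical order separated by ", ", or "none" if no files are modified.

After op 1 (modify a.txt): modified={a.txt} staged={none}
After op 2 (git add a.txt): modified={none} staged={a.txt}
After op 3 (modify a.txt): modified={a.txt} staged={a.txt}
After op 4 (git commit): modified={a.txt} staged={none}
After op 5 (git add a.txt): modified={none} staged={a.txt}
After op 6 (git reset e.txt): modified={none} staged={a.txt}
After op 7 (modify e.txt): modified={e.txt} staged={a.txt}
After op 8 (modify a.txt): modified={a.txt, e.txt} staged={a.txt}
After op 9 (git commit): modified={a.txt, e.txt} staged={none}
After op 10 (modify b.txt): modified={a.txt, b.txt, e.txt} staged={none}
After op 11 (modify e.txt): modified={a.txt, b.txt, e.txt} staged={none}
After op 12 (modify c.txt): modified={a.txt, b.txt, c.txt, e.txt} staged={none}
After op 13 (git add e.txt): modified={a.txt, b.txt, c.txt} staged={e.txt}
After op 14 (git add a.txt): modified={b.txt, c.txt} staged={a.txt, e.txt}
After op 15 (git commit): modified={b.txt, c.txt} staged={none}
After op 16 (modify d.txt): modified={b.txt, c.txt, d.txt} staged={none}
After op 17 (git add b.txt): modified={c.txt, d.txt} staged={b.txt}
After op 18 (git add d.txt): modified={c.txt} staged={b.txt, d.txt}
After op 19 (modify c.txt): modified={c.txt} staged={b.txt, d.txt}

Answer: c.txt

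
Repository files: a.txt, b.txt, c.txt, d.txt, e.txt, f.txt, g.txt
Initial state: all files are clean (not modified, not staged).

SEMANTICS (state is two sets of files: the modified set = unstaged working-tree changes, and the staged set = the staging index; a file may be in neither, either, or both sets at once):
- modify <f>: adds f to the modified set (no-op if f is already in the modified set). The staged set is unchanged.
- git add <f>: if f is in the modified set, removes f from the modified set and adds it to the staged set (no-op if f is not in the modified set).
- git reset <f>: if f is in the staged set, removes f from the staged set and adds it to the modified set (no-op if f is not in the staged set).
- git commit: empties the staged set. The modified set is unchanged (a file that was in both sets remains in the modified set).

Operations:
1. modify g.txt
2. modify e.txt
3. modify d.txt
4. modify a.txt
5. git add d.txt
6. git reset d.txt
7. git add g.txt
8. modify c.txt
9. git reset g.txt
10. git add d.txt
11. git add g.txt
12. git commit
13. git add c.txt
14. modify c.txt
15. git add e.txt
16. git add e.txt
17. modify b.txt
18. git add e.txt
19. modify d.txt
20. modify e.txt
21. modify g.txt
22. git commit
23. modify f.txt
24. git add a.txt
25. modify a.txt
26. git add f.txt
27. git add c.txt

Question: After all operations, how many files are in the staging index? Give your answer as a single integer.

After op 1 (modify g.txt): modified={g.txt} staged={none}
After op 2 (modify e.txt): modified={e.txt, g.txt} staged={none}
After op 3 (modify d.txt): modified={d.txt, e.txt, g.txt} staged={none}
After op 4 (modify a.txt): modified={a.txt, d.txt, e.txt, g.txt} staged={none}
After op 5 (git add d.txt): modified={a.txt, e.txt, g.txt} staged={d.txt}
After op 6 (git reset d.txt): modified={a.txt, d.txt, e.txt, g.txt} staged={none}
After op 7 (git add g.txt): modified={a.txt, d.txt, e.txt} staged={g.txt}
After op 8 (modify c.txt): modified={a.txt, c.txt, d.txt, e.txt} staged={g.txt}
After op 9 (git reset g.txt): modified={a.txt, c.txt, d.txt, e.txt, g.txt} staged={none}
After op 10 (git add d.txt): modified={a.txt, c.txt, e.txt, g.txt} staged={d.txt}
After op 11 (git add g.txt): modified={a.txt, c.txt, e.txt} staged={d.txt, g.txt}
After op 12 (git commit): modified={a.txt, c.txt, e.txt} staged={none}
After op 13 (git add c.txt): modified={a.txt, e.txt} staged={c.txt}
After op 14 (modify c.txt): modified={a.txt, c.txt, e.txt} staged={c.txt}
After op 15 (git add e.txt): modified={a.txt, c.txt} staged={c.txt, e.txt}
After op 16 (git add e.txt): modified={a.txt, c.txt} staged={c.txt, e.txt}
After op 17 (modify b.txt): modified={a.txt, b.txt, c.txt} staged={c.txt, e.txt}
After op 18 (git add e.txt): modified={a.txt, b.txt, c.txt} staged={c.txt, e.txt}
After op 19 (modify d.txt): modified={a.txt, b.txt, c.txt, d.txt} staged={c.txt, e.txt}
After op 20 (modify e.txt): modified={a.txt, b.txt, c.txt, d.txt, e.txt} staged={c.txt, e.txt}
After op 21 (modify g.txt): modified={a.txt, b.txt, c.txt, d.txt, e.txt, g.txt} staged={c.txt, e.txt}
After op 22 (git commit): modified={a.txt, b.txt, c.txt, d.txt, e.txt, g.txt} staged={none}
After op 23 (modify f.txt): modified={a.txt, b.txt, c.txt, d.txt, e.txt, f.txt, g.txt} staged={none}
After op 24 (git add a.txt): modified={b.txt, c.txt, d.txt, e.txt, f.txt, g.txt} staged={a.txt}
After op 25 (modify a.txt): modified={a.txt, b.txt, c.txt, d.txt, e.txt, f.txt, g.txt} staged={a.txt}
After op 26 (git add f.txt): modified={a.txt, b.txt, c.txt, d.txt, e.txt, g.txt} staged={a.txt, f.txt}
After op 27 (git add c.txt): modified={a.txt, b.txt, d.txt, e.txt, g.txt} staged={a.txt, c.txt, f.txt}
Final staged set: {a.txt, c.txt, f.txt} -> count=3

Answer: 3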